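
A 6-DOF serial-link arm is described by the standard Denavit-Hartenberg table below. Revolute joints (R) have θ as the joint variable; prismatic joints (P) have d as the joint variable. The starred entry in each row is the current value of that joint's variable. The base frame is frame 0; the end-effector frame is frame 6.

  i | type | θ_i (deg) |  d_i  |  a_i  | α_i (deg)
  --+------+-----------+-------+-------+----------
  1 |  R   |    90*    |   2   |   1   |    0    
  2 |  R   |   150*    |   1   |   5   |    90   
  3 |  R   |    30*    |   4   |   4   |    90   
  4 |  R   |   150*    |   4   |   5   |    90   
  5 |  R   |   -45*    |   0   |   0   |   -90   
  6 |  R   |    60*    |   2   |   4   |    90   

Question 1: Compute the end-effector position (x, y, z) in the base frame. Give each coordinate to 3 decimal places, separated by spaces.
after link 1: o_1 = (0.0000, 1.0000, 2.0000)
after link 2: o_2 = (-2.5000, -3.3301, 3.0000)
after link 3: o_3 = (-7.6962, -4.3301, 5.0000)
after link 4: o_4 = (-8.9862, -1.5646, -0.6292)
after link 5: o_5 = (-8.9862, -1.5646, -0.6292)
after link 6: o_6 = (-5.8022, 0.7787, -2.7199)

-5.802 0.779 -2.720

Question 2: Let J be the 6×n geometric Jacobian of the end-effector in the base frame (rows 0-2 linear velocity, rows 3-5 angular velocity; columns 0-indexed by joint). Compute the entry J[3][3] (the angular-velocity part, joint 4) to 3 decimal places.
-0.250

axis z_3 = (-0.2500,-0.4330,-0.8660); lever o_n−o_3 = (1.8939,5.1088,-7.7199)
cross product → J_v[:, 3] = (7.7672,-3.5702,-0.4571)
J_ω[:, 3] = z_3
entry J[3][3] = -0.2500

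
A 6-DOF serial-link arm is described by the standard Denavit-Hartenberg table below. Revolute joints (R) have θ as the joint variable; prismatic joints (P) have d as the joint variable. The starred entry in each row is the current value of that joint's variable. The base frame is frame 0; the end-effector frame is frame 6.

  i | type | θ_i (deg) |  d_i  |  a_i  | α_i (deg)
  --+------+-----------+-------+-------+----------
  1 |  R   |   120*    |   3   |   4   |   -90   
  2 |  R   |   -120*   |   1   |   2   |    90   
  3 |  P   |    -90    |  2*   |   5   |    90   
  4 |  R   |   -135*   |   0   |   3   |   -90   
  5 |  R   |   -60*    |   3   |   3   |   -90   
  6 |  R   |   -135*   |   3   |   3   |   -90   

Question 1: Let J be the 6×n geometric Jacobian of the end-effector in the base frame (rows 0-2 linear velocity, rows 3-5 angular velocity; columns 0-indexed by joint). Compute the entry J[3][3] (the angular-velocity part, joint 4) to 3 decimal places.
axis z_3 = (-0.2500,0.4330,-0.8660); lever o_n−o_3 = (-3.7929,5.2739,4.5852)
cross product → J_v[:, 3] = (6.5528,4.4310,0.3239)
J_ω[:, 3] = z_3
entry J[3][3] = -0.2500

-0.250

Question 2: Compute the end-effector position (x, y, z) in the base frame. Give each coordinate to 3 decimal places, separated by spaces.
-0.963 8.372 8.317

after link 1: o_1 = (-2.0000, 3.4641, 3.0000)
after link 2: o_2 = (-2.3660, 2.0981, 4.7321)
after link 3: o_3 = (2.8301, 3.0981, 3.7321)
after link 4: o_4 = (0.0745, 3.6284, 4.7927)
after link 5: o_5 = (-1.0343, 7.6702, 4.1337)
after link 6: o_6 = (-0.9628, 8.3720, 8.3173)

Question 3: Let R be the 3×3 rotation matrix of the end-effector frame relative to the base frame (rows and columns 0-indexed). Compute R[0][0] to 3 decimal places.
0.694

End-effector x-axis (col 0 of R) = (0.6944,0.2973,0.6553)
R[0][0] = 0.6944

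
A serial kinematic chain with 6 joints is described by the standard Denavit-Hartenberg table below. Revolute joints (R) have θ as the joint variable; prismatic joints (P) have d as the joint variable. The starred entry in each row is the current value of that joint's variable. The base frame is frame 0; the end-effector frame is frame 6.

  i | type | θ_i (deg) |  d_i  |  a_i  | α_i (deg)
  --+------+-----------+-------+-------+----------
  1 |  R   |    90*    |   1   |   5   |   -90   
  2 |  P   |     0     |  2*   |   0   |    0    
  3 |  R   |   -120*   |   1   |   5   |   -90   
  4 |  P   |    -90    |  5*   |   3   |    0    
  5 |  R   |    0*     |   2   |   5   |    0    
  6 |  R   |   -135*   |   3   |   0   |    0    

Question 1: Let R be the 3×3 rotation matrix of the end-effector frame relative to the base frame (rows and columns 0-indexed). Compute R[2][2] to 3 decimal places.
0.500

End-effector z-axis (col 2 of R) = (0.0000,0.8660,0.5000)
R[2][2] = 0.5000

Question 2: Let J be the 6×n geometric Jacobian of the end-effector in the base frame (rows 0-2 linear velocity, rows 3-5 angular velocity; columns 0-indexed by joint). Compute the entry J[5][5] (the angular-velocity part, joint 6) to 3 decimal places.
axis z_5 = (0.0000,0.8660,0.5000); lever o_n−o_5 = (0.0000,2.5981,1.5000)
cross product → J_v[:, 5] = (0.0000,-0.0000,0.0000)
J_ω[:, 5] = z_5
entry J[5][5] = 0.5000

0.500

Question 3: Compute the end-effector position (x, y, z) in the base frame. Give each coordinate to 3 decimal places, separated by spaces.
-11.000 11.160 10.330

after link 1: o_1 = (0.0000, 5.0000, 1.0000)
after link 2: o_2 = (-2.0000, 5.0000, 1.0000)
after link 3: o_3 = (-3.0000, 2.5000, 5.3301)
after link 4: o_4 = (-6.0000, 6.8301, 7.8301)
after link 5: o_5 = (-11.0000, 8.5622, 8.8301)
after link 6: o_6 = (-11.0000, 11.1603, 10.3301)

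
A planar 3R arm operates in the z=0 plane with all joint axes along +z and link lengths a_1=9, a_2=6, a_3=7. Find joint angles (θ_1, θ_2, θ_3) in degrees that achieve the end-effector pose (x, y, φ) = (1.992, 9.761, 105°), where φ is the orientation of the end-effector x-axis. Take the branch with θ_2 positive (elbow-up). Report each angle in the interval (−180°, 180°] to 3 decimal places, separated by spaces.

wrist centre = target − a_3·(cos φ, sin φ) = (3.8037, 2.9995)
cos θ_2 = (23.4655−9²−6²)/(2·9·6) = -0.8661; θ_2 = 150.0040° (elbow-up)
β = atan2(2.9995,3.8037) = 38.2583°; ψ = atan2(2.9996,3.8036) = 38.2601°
θ_1 = β − ψ = -0.0018°
θ_3 = φ − θ_1 − θ_2 = -45.0022° (wrapped to (-180°,180°])

-0.002 150.004 -45.002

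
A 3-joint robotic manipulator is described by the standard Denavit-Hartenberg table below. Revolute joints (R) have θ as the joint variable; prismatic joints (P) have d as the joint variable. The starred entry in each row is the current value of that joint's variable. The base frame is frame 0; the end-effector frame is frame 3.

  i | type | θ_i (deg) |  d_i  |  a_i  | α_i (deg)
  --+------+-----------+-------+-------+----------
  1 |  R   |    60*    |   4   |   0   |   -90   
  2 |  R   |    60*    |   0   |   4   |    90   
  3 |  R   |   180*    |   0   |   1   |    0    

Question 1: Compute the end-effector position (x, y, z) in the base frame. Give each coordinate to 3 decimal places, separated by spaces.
after link 1: o_1 = (0.0000, 0.0000, 4.0000)
after link 2: o_2 = (1.0000, 1.7321, 0.5359)
after link 3: o_3 = (0.7500, 1.2990, 1.4019)

0.750 1.299 1.402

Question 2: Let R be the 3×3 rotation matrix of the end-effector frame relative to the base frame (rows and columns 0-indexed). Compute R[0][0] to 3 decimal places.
End-effector x-axis (col 0 of R) = (-0.2500,-0.4330,0.8660)
R[0][0] = -0.2500

-0.250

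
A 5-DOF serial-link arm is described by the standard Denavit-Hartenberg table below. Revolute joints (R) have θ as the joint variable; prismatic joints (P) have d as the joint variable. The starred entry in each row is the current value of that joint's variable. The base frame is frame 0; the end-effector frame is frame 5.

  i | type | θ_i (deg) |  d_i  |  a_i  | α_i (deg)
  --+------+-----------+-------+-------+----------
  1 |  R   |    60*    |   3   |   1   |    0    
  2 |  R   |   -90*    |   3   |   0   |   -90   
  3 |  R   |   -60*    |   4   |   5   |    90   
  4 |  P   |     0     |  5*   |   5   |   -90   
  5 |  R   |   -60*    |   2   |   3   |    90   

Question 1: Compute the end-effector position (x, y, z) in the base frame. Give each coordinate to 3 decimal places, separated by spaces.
after link 1: o_1 = (0.5000, 0.8660, 3.0000)
after link 2: o_2 = (0.5000, 0.8660, 6.0000)
after link 3: o_3 = (4.6651, 3.0801, 10.3301)
after link 4: o_4 = (3.0801, 3.9952, 17.1603)
after link 5: o_5 = (2.7811, 6.4772, 19.7583)

2.781 6.477 19.758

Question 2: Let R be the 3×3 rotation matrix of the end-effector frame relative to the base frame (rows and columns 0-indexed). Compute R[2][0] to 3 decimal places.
0.866

End-effector x-axis (col 0 of R) = (-0.4330,0.2500,0.8660)
R[2][0] = 0.8660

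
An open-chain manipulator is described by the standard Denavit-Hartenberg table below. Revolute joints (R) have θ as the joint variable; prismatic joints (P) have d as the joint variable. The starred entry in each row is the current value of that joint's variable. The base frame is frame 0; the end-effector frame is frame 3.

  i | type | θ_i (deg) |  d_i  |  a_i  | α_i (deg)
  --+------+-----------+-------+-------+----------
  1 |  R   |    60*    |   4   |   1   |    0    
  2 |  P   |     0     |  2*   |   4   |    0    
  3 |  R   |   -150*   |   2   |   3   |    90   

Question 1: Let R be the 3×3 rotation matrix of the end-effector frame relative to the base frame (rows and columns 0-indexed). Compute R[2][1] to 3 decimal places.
End-effector y-axis (col 1 of R) = (0.0000,-0.0000,1.0000)
R[2][1] = 1.0000

1.000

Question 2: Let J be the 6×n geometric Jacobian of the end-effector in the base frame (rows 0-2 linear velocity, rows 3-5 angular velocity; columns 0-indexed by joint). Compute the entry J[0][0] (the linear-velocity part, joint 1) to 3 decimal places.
-1.330

axis z_0 = ẑ; lever o_n−o_0 = (2.5000,1.3301,8.0000)
cross product → J_v[:, 0] = (-1.3301,2.5000,0.0000)
J_ω[:, 0] = z_0
entry J[0][0] = -1.3301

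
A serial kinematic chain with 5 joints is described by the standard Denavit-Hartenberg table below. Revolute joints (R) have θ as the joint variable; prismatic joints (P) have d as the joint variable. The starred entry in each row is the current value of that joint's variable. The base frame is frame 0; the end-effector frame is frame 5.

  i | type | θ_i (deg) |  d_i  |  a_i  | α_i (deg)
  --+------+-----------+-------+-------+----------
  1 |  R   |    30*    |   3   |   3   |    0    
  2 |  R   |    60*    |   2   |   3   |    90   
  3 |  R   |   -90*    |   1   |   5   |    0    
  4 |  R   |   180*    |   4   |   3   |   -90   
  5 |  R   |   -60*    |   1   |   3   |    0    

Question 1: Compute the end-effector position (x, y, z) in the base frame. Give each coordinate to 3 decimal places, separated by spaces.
after link 1: o_1 = (2.5981, 1.5000, 3.0000)
after link 2: o_2 = (2.5981, 4.5000, 5.0000)
after link 3: o_3 = (3.5981, 4.5000, 0.0000)
after link 4: o_4 = (7.5981, 4.5000, 3.0000)
after link 5: o_5 = (10.1962, 3.5000, 4.5000)

10.196 3.500 4.500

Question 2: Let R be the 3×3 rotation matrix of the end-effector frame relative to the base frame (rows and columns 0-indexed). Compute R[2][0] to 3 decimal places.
End-effector x-axis (col 0 of R) = (0.8660,-0.0000,0.5000)
R[2][0] = 0.5000

0.500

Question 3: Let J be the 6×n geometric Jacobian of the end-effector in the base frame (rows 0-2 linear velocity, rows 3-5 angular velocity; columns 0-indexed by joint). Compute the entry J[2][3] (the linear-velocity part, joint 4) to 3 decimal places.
axis z_3 = (1.0000,-0.0000,0.0000); lever o_n−o_3 = (6.5981,-1.0000,4.5000)
cross product → J_v[:, 3] = (-0.0000,-4.5000,-1.0000)
J_ω[:, 3] = z_3
entry J[2][3] = -1.0000

-1.000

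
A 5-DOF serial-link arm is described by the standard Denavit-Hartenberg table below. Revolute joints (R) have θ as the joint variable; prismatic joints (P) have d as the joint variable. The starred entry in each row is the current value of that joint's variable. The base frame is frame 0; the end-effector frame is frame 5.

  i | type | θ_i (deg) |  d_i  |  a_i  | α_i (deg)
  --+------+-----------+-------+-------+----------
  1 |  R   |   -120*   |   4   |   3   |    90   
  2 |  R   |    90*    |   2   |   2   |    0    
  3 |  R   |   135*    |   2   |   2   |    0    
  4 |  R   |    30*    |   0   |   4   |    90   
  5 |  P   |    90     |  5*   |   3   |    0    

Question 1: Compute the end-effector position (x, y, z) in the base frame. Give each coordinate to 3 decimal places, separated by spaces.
-3.923 7.206 2.016

after link 1: o_1 = (-1.5000, -2.5981, 4.0000)
after link 2: o_2 = (-3.2321, -1.5981, 6.0000)
after link 3: o_3 = (-4.2570, 0.6267, 4.5858)
after link 4: o_4 = (-3.7394, 1.5232, 0.7221)
after link 5: o_5 = (-3.9226, 7.2058, 2.0162)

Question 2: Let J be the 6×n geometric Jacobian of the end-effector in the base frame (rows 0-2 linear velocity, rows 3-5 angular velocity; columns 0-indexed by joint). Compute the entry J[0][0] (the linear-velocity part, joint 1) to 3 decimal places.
-7.206

axis z_0 = ẑ; lever o_n−o_0 = (-3.9226,7.2058,2.0162)
cross product → J_v[:, 0] = (-7.2058,-3.9226,0.0000)
J_ω[:, 0] = z_0
entry J[0][0] = -7.2058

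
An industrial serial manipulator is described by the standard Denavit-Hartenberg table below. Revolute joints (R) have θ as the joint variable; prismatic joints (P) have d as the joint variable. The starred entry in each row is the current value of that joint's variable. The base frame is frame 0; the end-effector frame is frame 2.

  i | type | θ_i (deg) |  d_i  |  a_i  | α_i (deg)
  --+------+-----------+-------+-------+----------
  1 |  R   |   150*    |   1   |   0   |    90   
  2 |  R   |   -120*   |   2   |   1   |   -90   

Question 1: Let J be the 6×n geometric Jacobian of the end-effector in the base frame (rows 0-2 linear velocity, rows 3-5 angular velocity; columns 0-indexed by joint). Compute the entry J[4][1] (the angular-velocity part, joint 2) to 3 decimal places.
axis z_1 = (0.5000,0.8660,0.0000); lever o_n−o_1 = (1.4330,1.4821,-0.8660)
cross product → J_v[:, 1] = (-0.7500,0.4330,-0.5000)
J_ω[:, 1] = z_1
entry J[4][1] = 0.8660

0.866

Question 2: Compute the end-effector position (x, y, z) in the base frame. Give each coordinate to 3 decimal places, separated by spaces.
1.433 1.482 0.134

after link 1: o_1 = (0.0000, 0.0000, 1.0000)
after link 2: o_2 = (1.4330, 1.4821, 0.1340)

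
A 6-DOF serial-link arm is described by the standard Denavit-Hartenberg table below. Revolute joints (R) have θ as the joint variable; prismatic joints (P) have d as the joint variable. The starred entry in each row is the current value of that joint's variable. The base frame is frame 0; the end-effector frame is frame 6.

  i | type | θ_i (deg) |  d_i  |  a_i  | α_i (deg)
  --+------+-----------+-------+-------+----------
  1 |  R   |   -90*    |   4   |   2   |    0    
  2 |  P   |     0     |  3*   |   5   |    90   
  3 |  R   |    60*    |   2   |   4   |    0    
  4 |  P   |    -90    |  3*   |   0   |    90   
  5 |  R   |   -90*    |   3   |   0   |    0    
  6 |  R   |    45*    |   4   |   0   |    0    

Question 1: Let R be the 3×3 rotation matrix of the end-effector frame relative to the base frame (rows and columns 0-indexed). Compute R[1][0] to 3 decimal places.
-0.612

End-effector x-axis (col 0 of R) = (0.7071,-0.6124,-0.3536)
R[1][0] = -0.6124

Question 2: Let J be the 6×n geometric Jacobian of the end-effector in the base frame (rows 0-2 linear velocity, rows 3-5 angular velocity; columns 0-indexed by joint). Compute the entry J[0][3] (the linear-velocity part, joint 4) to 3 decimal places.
-1.000

prismatic axis z_3 = (-1.0000,-0.0000,0.0000)
J_v[:, 3] = z_3; J_ω[:, 3] = (0,0,0)
entry J[0][3] = -1.0000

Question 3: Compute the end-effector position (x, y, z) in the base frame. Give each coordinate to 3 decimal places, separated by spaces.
-5.000 -5.500 4.402

after link 1: o_1 = (0.0000, -2.0000, 4.0000)
after link 2: o_2 = (0.0000, -7.0000, 7.0000)
after link 3: o_3 = (-2.0000, -9.0000, 10.4641)
after link 4: o_4 = (-5.0000, -9.0000, 10.4641)
after link 5: o_5 = (-5.0000, -7.5000, 7.8660)
after link 6: o_6 = (-5.0000, -5.5000, 4.4019)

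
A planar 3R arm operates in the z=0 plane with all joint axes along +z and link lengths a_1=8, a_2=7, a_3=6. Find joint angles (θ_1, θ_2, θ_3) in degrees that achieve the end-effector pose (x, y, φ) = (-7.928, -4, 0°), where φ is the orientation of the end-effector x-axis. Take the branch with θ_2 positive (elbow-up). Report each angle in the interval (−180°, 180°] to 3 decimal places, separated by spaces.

-177.956 30.006 147.950

wrist centre = target − a_3·(cos φ, sin φ) = (-13.9280, -4.0000)
cos θ_2 = (209.9892−8²−7²)/(2·8·7) = 0.8660; θ_2 = 30.0058° (elbow-up)
β = atan2(-4.0000,-13.9280) = -163.9764°; ψ = atan2(3.5006,14.0618) = 13.9793°
θ_1 = β − ψ = -177.9557°
θ_3 = φ − θ_1 − θ_2 = 147.9499° (wrapped to (-180°,180°])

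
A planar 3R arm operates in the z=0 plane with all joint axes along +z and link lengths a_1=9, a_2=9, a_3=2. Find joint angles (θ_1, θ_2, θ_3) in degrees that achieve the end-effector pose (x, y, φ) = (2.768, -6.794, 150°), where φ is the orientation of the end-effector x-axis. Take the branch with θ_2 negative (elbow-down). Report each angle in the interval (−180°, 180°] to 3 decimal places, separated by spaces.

wrist centre = target − a_3·(cos φ, sin φ) = (4.5001, -7.7940)
cos θ_2 = (80.9969−9²−9²)/(2·9·9) = -0.5000; θ_2 = -120.0013° (elbow-down)
β = atan2(-7.7940,4.5001) = -59.9990°; ψ = atan2(-7.7941,4.4998) = -60.0006°
θ_1 = β − ψ = 0.0016°
θ_3 = φ − θ_1 − θ_2 = -90.0004° (wrapped to (-180°,180°])

0.002 -120.001 -90.000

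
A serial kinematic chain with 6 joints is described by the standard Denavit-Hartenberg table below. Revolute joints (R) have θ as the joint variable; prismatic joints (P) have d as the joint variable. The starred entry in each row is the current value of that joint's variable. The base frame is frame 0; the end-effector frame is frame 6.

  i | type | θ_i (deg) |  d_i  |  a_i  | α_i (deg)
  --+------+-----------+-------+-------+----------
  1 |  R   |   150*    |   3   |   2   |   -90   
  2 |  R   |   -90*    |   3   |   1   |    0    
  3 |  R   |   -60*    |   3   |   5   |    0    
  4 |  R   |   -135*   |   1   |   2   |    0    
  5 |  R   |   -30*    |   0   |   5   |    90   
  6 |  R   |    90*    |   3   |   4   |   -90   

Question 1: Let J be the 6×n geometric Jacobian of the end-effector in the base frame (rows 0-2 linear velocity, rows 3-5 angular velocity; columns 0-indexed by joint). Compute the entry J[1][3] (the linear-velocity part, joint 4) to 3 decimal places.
axis z_3 = (-0.5000,-0.8660,0.0000); lever o_n−o_3 = (-7.8473,-1.2429,-3.3461)
cross product → J_v[:, 3] = (2.8978,-1.6730,-6.1745)
J_ω[:, 3] = z_3
entry J[1][3] = -1.6730

-1.673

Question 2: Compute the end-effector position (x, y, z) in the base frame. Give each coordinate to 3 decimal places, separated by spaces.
after link 1: o_1 = (-1.7321, 1.0000, 3.0000)
after link 2: o_2 = (-3.2321, -1.5981, 4.0000)
after link 3: o_3 = (-0.9821, -6.3612, 6.5000)
after link 4: o_4 = (-1.9303, -6.9684, 4.5681)
after link 5: o_5 = (-4.9922, -5.2007, 1.0326)
after link 6: o_6 = (-8.8293, -7.6041, 3.1539)

-8.829 -7.604 3.154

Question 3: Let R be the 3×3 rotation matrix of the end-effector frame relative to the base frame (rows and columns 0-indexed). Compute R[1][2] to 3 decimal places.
End-effector z-axis (col 2 of R) = (0.6124,-0.3536,0.7071)
R[1][2] = -0.3536

-0.354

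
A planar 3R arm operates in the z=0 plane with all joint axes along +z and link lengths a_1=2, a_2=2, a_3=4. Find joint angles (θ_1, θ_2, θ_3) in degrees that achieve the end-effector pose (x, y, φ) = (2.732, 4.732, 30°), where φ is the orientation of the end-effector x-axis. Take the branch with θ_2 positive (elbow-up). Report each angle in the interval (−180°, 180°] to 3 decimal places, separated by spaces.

60.001 90.001 -120.002

wrist centre = target − a_3·(cos φ, sin φ) = (-0.7321, 2.7320)
cos θ_2 = (7.9998−2²−2²)/(2·2·2) = -0.0000; θ_2 = 90.0015° (elbow-up)
β = atan2(2.7320,-0.7321) = 105.0013°; ψ = atan2(2.0000,1.9999) = 45.0007°
θ_1 = β − ψ = 60.0005°
θ_3 = φ − θ_1 − θ_2 = -120.0020° (wrapped to (-180°,180°])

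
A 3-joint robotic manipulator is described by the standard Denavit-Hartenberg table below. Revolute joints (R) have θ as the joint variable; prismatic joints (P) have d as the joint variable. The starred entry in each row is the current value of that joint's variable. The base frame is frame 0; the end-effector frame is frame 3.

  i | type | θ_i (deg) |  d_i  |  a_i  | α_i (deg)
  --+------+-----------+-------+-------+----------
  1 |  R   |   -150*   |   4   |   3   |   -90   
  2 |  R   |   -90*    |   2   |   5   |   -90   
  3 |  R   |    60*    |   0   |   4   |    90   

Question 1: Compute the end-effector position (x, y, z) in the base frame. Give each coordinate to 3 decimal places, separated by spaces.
after link 1: o_1 = (-2.5981, -1.5000, 4.0000)
after link 2: o_2 = (-1.5981, -3.2321, 9.0000)
after link 3: o_3 = (-3.3301, -0.2321, 11.0000)

-3.330 -0.232 11.000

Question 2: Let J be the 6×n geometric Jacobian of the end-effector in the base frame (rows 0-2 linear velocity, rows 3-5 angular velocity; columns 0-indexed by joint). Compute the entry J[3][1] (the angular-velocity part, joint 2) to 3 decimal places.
0.500

axis z_1 = (0.5000,-0.8660,0.0000); lever o_n−o_1 = (-0.7321,1.2679,7.0000)
cross product → J_v[:, 1] = (-6.0622,-3.5000,-0.0000)
J_ω[:, 1] = z_1
entry J[3][1] = 0.5000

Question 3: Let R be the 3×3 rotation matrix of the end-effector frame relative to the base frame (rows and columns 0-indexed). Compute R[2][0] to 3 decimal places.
End-effector x-axis (col 0 of R) = (-0.4330,0.7500,0.5000)
R[2][0] = 0.5000

0.500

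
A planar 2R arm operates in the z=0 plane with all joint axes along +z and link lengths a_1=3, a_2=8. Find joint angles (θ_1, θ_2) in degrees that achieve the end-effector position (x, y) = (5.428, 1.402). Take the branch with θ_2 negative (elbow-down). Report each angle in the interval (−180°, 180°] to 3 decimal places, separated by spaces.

148.970 -150.005

cos θ_2 = (31.4288−3²−8²)/(2·3·8) = -0.8661; θ_2 = -150.0048° (elbow-down)
β = atan2(1.4020,5.4280) = 14.4824°; ψ = atan2(-3.9994,-3.9285) = -134.4877°
θ_1 = β − ψ = 148.9701°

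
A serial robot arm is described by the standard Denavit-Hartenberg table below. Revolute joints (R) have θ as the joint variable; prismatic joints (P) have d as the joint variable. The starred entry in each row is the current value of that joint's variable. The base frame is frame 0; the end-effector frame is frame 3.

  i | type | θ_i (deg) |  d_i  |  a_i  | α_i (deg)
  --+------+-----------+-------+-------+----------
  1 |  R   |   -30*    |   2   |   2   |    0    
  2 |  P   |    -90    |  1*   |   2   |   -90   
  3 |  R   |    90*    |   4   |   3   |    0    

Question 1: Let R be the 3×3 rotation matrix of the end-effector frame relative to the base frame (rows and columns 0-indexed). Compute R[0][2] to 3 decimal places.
0.866

End-effector z-axis (col 2 of R) = (0.8660,-0.5000,0.0000)
R[0][2] = 0.8660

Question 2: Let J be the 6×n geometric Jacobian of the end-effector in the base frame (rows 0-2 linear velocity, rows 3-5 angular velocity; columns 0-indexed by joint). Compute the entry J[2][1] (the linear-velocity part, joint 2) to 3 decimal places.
1.000

prismatic axis z_1 = (0.0000,0.0000,1.0000)
J_v[:, 1] = z_1; J_ω[:, 1] = (0,0,0)
entry J[2][1] = 1.0000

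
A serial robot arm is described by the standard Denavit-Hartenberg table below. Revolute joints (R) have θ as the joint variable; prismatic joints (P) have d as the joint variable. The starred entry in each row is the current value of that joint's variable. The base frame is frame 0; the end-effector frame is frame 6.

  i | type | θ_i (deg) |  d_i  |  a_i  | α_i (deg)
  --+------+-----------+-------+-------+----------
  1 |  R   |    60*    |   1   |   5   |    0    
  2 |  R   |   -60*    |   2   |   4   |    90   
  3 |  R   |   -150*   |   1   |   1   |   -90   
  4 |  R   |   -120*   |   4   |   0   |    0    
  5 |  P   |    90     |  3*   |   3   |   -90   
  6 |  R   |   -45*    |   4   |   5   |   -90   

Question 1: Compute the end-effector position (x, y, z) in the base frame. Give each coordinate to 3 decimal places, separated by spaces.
after link 1: o_1 = (2.5000, 4.3301, 1.0000)
after link 2: o_2 = (6.5000, 4.3301, 3.0000)
after link 3: o_3 = (5.6340, 3.3301, 2.5000)
after link 4: o_4 = (7.6340, 3.3301, -0.9641)
after link 5: o_5 = (6.8840, 1.8301, -4.8612)
after link 6: o_6 = (4.2680, 3.5265, -10.4540)

4.268 3.526 -10.454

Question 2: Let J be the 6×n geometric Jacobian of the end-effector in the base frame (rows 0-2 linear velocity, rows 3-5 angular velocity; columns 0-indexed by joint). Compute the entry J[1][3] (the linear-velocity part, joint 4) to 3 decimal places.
axis z_3 = (0.5000,-0.0000,-0.8660); lever o_n−o_3 = (-1.3659,0.1963,-12.9540)
cross product → J_v[:, 3] = (0.1700,7.6599,0.0982)
J_ω[:, 3] = z_3
entry J[1][3] = 7.6599

7.660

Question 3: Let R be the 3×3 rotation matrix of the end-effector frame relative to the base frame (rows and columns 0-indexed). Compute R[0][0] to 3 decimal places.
-0.177

End-effector x-axis (col 0 of R) = (-0.1768,-0.3536,-0.9186)
R[0][0] = -0.1768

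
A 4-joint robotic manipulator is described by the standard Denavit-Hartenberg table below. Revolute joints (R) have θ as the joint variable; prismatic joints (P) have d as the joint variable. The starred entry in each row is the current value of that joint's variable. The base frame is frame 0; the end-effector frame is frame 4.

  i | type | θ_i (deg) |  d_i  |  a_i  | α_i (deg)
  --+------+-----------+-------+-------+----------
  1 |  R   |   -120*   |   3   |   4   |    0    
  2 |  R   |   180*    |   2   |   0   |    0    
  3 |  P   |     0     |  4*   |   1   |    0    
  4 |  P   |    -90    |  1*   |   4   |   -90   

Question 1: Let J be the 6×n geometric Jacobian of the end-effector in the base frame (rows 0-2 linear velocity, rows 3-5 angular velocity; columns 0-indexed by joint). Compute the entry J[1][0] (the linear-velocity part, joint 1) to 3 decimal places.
axis z_0 = ẑ; lever o_n−o_0 = (1.9641,-4.5981,10.0000)
cross product → J_v[:, 0] = (4.5981,1.9641,-0.0000)
J_ω[:, 0] = z_0
entry J[1][0] = 1.9641

1.964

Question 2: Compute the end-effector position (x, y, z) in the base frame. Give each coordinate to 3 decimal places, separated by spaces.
after link 1: o_1 = (-2.0000, -3.4641, 3.0000)
after link 2: o_2 = (-2.0000, -3.4641, 5.0000)
after link 3: o_3 = (-1.5000, -2.5981, 9.0000)
after link 4: o_4 = (1.9641, -4.5981, 10.0000)

1.964 -4.598 10.000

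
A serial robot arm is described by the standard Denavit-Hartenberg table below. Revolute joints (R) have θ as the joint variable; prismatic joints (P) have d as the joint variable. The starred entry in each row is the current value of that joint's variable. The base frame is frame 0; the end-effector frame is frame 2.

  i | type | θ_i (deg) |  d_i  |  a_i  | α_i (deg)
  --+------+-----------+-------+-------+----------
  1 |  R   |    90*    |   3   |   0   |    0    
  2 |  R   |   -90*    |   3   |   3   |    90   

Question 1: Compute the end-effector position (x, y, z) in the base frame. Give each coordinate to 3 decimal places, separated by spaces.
3.000 0.000 6.000

after link 1: o_1 = (0.0000, 0.0000, 3.0000)
after link 2: o_2 = (3.0000, 0.0000, 6.0000)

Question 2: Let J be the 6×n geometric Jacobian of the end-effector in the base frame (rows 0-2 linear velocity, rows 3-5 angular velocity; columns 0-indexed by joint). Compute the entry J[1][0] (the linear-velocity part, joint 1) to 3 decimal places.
axis z_0 = ẑ; lever o_n−o_0 = (3.0000,0.0000,6.0000)
cross product → J_v[:, 0] = (0.0000,3.0000,0.0000)
J_ω[:, 0] = z_0
entry J[1][0] = 3.0000

3.000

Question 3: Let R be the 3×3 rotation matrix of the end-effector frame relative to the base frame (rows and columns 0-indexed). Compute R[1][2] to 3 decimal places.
-1.000

End-effector z-axis (col 2 of R) = (0.0000,-1.0000,0.0000)
R[1][2] = -1.0000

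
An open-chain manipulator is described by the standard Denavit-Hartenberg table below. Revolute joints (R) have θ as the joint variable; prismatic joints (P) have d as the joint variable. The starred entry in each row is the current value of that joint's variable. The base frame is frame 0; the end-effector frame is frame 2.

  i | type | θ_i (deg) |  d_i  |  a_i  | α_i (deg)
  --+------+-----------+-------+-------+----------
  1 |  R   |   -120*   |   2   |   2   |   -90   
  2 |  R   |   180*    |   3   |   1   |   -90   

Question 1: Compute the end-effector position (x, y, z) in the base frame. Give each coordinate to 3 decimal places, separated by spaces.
2.098 -2.366 2.000

after link 1: o_1 = (-1.0000, -1.7321, 2.0000)
after link 2: o_2 = (2.0981, -2.3660, 2.0000)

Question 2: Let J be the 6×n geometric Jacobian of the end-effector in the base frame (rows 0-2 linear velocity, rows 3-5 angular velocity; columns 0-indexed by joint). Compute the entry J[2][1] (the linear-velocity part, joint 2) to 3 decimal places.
1.000

axis z_1 = (0.8660,-0.5000,0.0000); lever o_n−o_1 = (3.0981,-0.6340,0.0000)
cross product → J_v[:, 1] = (0.0000,0.0000,1.0000)
J_ω[:, 1] = z_1
entry J[2][1] = 1.0000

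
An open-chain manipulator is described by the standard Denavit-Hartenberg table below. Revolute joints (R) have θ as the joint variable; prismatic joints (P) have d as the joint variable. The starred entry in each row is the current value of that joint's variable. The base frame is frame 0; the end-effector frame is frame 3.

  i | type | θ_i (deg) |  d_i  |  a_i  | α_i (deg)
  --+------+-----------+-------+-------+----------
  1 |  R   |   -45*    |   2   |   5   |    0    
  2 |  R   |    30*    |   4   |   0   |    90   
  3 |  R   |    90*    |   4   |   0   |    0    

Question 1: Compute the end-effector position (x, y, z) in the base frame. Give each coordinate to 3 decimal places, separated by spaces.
2.500 -7.399 6.000

after link 1: o_1 = (3.5355, -3.5355, 2.0000)
after link 2: o_2 = (3.5355, -3.5355, 6.0000)
after link 3: o_3 = (2.5003, -7.3992, 6.0000)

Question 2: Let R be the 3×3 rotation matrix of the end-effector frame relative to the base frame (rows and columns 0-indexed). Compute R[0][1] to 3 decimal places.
End-effector y-axis (col 1 of R) = (-0.9659,0.2588,0.0000)
R[0][1] = -0.9659

-0.966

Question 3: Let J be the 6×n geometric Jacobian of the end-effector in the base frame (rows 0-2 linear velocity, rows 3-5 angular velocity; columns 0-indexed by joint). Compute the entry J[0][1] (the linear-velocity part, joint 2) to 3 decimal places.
axis z_1 = (0.0000,0.0000,1.0000); lever o_n−o_1 = (-1.0353,-3.8637,4.0000)
cross product → J_v[:, 1] = (3.8637,-1.0353,0.0000)
J_ω[:, 1] = z_1
entry J[0][1] = 3.8637

3.864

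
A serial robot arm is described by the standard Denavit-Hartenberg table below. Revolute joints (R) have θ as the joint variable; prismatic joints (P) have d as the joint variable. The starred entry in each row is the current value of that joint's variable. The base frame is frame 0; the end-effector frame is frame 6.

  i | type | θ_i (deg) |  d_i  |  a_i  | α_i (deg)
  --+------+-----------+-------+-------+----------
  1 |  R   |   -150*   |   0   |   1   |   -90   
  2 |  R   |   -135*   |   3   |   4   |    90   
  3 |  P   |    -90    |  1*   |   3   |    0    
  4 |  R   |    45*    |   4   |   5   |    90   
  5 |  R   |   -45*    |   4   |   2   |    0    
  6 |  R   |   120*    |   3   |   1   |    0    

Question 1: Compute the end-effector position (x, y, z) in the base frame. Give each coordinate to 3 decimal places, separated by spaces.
after link 1: o_1 = (-0.8660, -0.5000, 0.0000)
after link 2: o_2 = (3.0835, -1.6839, 2.8284)
after link 3: o_3 = (2.1958, 1.2678, 2.1213)
after link 4: o_4 = (5.0426, 6.9938, 1.7929)
after link 5: o_5 = (1.1427, 9.1629, 1.5000)
after link 6: o_6 = (-0.6049, 10.8147, -0.5536)

-0.605 10.815 -0.554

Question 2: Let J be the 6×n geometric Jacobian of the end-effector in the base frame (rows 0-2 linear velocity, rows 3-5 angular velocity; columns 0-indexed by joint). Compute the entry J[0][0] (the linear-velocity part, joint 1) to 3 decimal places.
-10.815

axis z_0 = ẑ; lever o_n−o_0 = (-0.6049,10.8147,-0.5536)
cross product → J_v[:, 0] = (-10.8147,-0.6049,0.0000)
J_ω[:, 0] = z_0
entry J[0][0] = -10.8147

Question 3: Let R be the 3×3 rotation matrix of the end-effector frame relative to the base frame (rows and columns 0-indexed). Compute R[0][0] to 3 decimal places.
0.612

End-effector x-axis (col 0 of R) = (0.6121,0.5647,-0.5536)
R[0][0] = 0.6121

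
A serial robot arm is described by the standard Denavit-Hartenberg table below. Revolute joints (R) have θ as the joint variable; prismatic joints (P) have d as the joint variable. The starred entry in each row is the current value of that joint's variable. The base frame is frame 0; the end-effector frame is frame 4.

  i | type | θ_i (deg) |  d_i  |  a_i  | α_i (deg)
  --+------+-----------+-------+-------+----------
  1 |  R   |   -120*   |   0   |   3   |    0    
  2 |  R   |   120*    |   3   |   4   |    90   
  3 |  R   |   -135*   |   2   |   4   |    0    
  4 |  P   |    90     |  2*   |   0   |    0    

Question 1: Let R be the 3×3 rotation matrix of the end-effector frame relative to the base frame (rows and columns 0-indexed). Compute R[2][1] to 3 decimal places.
End-effector y-axis (col 1 of R) = (0.7071,0.0000,0.7071)
R[2][1] = 0.7071

0.707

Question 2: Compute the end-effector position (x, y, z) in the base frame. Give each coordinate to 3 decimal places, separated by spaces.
-0.328 -6.598 0.172

after link 1: o_1 = (-1.5000, -2.5981, 0.0000)
after link 2: o_2 = (2.5000, -2.5981, 3.0000)
after link 3: o_3 = (-0.3284, -4.5981, 0.1716)
after link 4: o_4 = (-0.3284, -6.5981, 0.1716)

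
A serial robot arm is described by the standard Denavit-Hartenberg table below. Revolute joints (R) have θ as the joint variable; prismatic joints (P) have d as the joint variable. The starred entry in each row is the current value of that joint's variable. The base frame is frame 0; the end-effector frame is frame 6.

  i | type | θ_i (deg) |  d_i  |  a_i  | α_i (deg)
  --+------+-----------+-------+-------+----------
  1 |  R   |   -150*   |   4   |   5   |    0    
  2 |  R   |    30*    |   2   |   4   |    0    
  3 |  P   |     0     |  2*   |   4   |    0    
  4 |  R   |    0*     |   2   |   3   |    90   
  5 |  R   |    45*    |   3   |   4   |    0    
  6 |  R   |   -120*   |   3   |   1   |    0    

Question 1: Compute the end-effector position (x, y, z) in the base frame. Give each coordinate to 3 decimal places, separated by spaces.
after link 1: o_1 = (-4.3301, -2.5000, 4.0000)
after link 2: o_2 = (-6.3301, -5.9641, 6.0000)
after link 3: o_3 = (-8.3301, -9.4282, 8.0000)
after link 4: o_4 = (-9.8301, -12.0263, 10.0000)
after link 5: o_5 = (-13.8424, -12.9758, 12.8284)
after link 6: o_6 = (-16.5699, -11.6999, 11.8625)

-16.570 -11.700 11.863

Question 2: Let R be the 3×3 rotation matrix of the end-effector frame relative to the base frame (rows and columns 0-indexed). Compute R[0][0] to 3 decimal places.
-0.129

End-effector x-axis (col 0 of R) = (-0.1294,-0.2241,-0.9659)
R[0][0] = -0.1294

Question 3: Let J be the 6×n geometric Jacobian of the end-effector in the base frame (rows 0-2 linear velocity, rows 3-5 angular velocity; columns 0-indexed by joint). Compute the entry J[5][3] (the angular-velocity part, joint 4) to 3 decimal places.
1.000

axis z_3 = (0.0000,0.0000,1.0000); lever o_n−o_3 = (-8.2398,-2.2717,3.8625)
cross product → J_v[:, 3] = (2.2717,-8.2398,0.0000)
J_ω[:, 3] = z_3
entry J[5][3] = 1.0000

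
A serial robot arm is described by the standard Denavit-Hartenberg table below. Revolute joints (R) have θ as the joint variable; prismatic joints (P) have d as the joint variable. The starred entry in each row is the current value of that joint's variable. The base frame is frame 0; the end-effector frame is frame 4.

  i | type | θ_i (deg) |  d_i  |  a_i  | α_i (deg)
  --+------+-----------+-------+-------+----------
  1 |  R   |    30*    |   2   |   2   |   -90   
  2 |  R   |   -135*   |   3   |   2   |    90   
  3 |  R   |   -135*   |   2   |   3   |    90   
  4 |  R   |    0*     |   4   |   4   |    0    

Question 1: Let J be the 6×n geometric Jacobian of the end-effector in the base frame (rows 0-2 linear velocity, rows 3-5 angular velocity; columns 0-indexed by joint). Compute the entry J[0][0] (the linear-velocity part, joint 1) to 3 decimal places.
-3.097

axis z_0 = ẑ; lever o_n−o_0 = (3.6064,3.0967,-3.5000)
cross product → J_v[:, 0] = (-3.0967,3.6064,0.0000)
J_ω[:, 0] = z_0
entry J[0][0] = -3.0967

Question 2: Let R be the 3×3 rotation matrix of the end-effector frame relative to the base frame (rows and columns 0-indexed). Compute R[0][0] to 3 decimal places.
End-effector x-axis (col 0 of R) = (0.7866,-0.3624,-0.5000)
R[0][0] = 0.7866

0.787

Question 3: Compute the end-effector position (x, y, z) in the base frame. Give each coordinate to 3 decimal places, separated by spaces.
3.606 3.097 -3.500

after link 1: o_1 = (1.7321, 1.0000, 2.0000)
after link 2: o_2 = (-0.9927, 2.8910, 3.4142)
after link 3: o_3 = (0.1423, 1.0967, 0.5000)
after link 4: o_4 = (3.6064, 3.0967, -3.5000)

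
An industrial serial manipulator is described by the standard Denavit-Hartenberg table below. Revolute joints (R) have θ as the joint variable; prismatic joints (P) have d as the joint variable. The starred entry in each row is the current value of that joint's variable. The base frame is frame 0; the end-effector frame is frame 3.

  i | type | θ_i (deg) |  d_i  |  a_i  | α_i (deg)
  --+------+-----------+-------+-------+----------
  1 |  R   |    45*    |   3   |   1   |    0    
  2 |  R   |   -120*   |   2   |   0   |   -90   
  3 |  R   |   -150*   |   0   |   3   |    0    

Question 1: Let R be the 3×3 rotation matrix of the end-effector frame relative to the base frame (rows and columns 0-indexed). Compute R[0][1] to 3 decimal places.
0.129

End-effector y-axis (col 1 of R) = (0.1294,-0.4830,0.8660)
R[0][1] = 0.1294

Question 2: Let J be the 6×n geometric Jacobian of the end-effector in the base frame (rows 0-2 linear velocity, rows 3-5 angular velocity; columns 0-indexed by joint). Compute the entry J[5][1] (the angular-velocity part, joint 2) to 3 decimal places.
1.000

axis z_1 = (0.0000,0.0000,1.0000); lever o_n−o_1 = (-0.6724,2.5095,3.5000)
cross product → J_v[:, 1] = (-2.5095,-0.6724,0.0000)
J_ω[:, 1] = z_1
entry J[5][1] = 1.0000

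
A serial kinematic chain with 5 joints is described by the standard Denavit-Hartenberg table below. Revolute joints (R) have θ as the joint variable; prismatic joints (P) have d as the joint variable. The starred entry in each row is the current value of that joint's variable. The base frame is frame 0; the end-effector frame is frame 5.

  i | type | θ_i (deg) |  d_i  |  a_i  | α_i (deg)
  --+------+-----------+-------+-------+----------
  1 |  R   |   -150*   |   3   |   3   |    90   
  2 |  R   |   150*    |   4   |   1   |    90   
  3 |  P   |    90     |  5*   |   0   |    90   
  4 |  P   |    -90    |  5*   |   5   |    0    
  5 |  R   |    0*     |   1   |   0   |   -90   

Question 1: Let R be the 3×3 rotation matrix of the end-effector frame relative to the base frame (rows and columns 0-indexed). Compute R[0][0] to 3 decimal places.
0.433

End-effector x-axis (col 0 of R) = (0.4330,0.2500,-0.8660)
R[0][0] = 0.4330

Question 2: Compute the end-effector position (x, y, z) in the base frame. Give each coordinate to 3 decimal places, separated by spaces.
0.652 4.995 6.500

after link 1: o_1 = (-2.5981, -1.5000, 3.0000)
after link 2: o_2 = (-3.8481, 2.3971, 3.5000)
after link 3: o_3 = (-6.0131, 1.1471, 7.8301)
after link 4: o_4 = (-0.0981, 4.5622, 6.0000)
after link 5: o_5 = (0.6519, 4.9952, 6.5000)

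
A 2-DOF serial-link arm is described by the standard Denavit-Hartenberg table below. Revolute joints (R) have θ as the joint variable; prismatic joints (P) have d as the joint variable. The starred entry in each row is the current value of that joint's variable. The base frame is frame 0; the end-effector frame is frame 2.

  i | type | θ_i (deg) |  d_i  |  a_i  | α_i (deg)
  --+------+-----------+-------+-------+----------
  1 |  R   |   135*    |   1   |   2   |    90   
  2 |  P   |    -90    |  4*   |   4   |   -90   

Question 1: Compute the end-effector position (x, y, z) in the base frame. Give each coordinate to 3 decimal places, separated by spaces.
after link 1: o_1 = (-1.4142, 1.4142, 1.0000)
after link 2: o_2 = (1.4142, 4.2426, -3.0000)

1.414 4.243 -3.000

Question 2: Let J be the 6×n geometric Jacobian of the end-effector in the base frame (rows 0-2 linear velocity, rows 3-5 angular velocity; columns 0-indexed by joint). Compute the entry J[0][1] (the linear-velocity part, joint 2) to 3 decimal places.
prismatic axis z_1 = (0.7071,0.7071,0.0000)
J_v[:, 1] = z_1; J_ω[:, 1] = (0,0,0)
entry J[0][1] = 0.7071

0.707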